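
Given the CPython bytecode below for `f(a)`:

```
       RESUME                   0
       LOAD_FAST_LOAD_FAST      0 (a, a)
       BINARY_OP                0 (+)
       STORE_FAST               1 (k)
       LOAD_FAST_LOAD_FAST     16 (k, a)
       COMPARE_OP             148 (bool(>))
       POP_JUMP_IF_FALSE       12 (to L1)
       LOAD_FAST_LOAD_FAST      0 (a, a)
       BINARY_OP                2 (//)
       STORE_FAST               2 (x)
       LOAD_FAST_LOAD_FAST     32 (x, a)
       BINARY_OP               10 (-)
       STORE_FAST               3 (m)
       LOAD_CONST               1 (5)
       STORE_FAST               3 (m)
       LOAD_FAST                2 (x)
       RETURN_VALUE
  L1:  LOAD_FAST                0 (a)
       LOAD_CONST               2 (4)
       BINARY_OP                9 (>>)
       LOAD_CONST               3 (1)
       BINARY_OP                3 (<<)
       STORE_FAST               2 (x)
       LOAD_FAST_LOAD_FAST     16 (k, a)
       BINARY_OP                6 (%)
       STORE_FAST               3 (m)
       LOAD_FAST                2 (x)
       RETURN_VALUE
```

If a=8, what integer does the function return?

1

LOAD_FAST_LOAD_FAST a,a → push 8,8. Stack: [8, 8]
BINARY_OP + → 8 + 8 = 16. Stack: [16]
STORE_FAST k → k=16. Stack: []
LOAD_FAST_LOAD_FAST k,a → push 16,8. Stack: [16, 8]
COMPARE_OP bool(>) → 16 vs 8 = True. Stack: [True]
POP_JUMP_IF_FALSE → pop True; no jump. Stack: []
LOAD_FAST_LOAD_FAST a,a → push 8,8. Stack: [8, 8]
BINARY_OP // → 8 // 8 = 1. Stack: [1]
STORE_FAST x → x=1. Stack: []
LOAD_FAST_LOAD_FAST x,a → push 1,8. Stack: [1, 8]
BINARY_OP - → 1 - 8 = -7. Stack: [-7]
STORE_FAST m → m=-7. Stack: []
LOAD_CONST → push 5. Stack: [5]
STORE_FAST m → m=5. Stack: []
LOAD_FAST x → push 1. Stack: [1]
RETURN_VALUE → return 1.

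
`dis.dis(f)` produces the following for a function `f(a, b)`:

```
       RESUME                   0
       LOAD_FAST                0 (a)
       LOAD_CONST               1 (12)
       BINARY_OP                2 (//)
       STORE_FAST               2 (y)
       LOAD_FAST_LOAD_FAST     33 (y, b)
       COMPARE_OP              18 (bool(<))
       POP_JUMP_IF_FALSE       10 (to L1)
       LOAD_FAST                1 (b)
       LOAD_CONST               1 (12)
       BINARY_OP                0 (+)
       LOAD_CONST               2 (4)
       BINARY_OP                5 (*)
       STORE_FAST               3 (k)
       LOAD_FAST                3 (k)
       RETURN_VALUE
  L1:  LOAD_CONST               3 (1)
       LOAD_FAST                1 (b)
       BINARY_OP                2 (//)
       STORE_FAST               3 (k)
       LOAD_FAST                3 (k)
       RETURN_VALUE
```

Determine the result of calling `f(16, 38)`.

LOAD_FAST a → push 16. Stack: [16]
LOAD_CONST → push 12. Stack: [16, 12]
BINARY_OP // → 16 // 12 = 1. Stack: [1]
STORE_FAST y → y=1. Stack: []
LOAD_FAST_LOAD_FAST y,b → push 1,38. Stack: [1, 38]
COMPARE_OP bool(<) → 1 vs 38 = True. Stack: [True]
POP_JUMP_IF_FALSE → pop True; no jump. Stack: []
LOAD_FAST b → push 38. Stack: [38]
LOAD_CONST → push 12. Stack: [38, 12]
BINARY_OP + → 38 + 12 = 50. Stack: [50]
LOAD_CONST → push 4. Stack: [50, 4]
BINARY_OP * → 50 * 4 = 200. Stack: [200]
STORE_FAST k → k=200. Stack: []
LOAD_FAST k → push 200. Stack: [200]
RETURN_VALUE → return 200.

200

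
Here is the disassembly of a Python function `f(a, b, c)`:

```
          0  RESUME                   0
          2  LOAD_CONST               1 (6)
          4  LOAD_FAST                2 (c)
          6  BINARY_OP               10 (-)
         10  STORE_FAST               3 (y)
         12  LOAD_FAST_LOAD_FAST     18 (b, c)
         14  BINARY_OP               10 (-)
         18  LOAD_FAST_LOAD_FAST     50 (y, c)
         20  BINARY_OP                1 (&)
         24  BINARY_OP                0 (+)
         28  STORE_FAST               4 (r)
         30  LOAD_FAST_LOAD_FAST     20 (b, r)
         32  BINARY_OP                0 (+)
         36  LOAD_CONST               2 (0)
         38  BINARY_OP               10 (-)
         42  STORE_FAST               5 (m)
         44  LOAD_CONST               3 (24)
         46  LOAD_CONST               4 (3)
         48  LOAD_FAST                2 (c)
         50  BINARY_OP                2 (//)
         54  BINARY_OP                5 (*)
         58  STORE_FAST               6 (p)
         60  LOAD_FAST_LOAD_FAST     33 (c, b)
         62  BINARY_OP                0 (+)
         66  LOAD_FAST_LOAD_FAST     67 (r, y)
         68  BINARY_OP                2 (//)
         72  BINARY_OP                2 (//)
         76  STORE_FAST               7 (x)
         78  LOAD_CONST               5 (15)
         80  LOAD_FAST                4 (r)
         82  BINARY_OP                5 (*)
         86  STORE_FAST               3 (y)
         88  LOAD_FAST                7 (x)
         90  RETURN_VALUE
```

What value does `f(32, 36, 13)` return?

LOAD_CONST → push 6. Stack: [6]
LOAD_FAST c → push 13. Stack: [6, 13]
BINARY_OP - → 6 - 13 = -7. Stack: [-7]
STORE_FAST y → y=-7. Stack: []
LOAD_FAST_LOAD_FAST b,c → push 36,13. Stack: [36, 13]
BINARY_OP - → 36 - 13 = 23. Stack: [23]
LOAD_FAST_LOAD_FAST y,c → push -7,13. Stack: [23, -7, 13]
BINARY_OP & → -7 & 13 = 9. Stack: [23, 9]
BINARY_OP + → 23 + 9 = 32. Stack: [32]
STORE_FAST r → r=32. Stack: []
LOAD_FAST_LOAD_FAST b,r → push 36,32. Stack: [36, 32]
BINARY_OP + → 36 + 32 = 68. Stack: [68]
LOAD_CONST → push 0. Stack: [68, 0]
BINARY_OP - → 68 - 0 = 68. Stack: [68]
STORE_FAST m → m=68. Stack: []
LOAD_CONST → push 24. Stack: [24]
LOAD_CONST → push 3. Stack: [24, 3]
LOAD_FAST c → push 13. Stack: [24, 3, 13]
BINARY_OP // → 3 // 13 = 0. Stack: [24, 0]
BINARY_OP * → 24 * 0 = 0. Stack: [0]
STORE_FAST p → p=0. Stack: []
LOAD_FAST_LOAD_FAST c,b → push 13,36. Stack: [13, 36]
BINARY_OP + → 13 + 36 = 49. Stack: [49]
LOAD_FAST_LOAD_FAST r,y → push 32,-7. Stack: [49, 32, -7]
BINARY_OP // → 32 // -7 = -5. Stack: [49, -5]
BINARY_OP // → 49 // -5 = -10. Stack: [-10]
STORE_FAST x → x=-10. Stack: []
LOAD_CONST → push 15. Stack: [15]
LOAD_FAST r → push 32. Stack: [15, 32]
BINARY_OP * → 15 * 32 = 480. Stack: [480]
STORE_FAST y → y=480. Stack: []
LOAD_FAST x → push -10. Stack: [-10]
RETURN_VALUE → return -10.

-10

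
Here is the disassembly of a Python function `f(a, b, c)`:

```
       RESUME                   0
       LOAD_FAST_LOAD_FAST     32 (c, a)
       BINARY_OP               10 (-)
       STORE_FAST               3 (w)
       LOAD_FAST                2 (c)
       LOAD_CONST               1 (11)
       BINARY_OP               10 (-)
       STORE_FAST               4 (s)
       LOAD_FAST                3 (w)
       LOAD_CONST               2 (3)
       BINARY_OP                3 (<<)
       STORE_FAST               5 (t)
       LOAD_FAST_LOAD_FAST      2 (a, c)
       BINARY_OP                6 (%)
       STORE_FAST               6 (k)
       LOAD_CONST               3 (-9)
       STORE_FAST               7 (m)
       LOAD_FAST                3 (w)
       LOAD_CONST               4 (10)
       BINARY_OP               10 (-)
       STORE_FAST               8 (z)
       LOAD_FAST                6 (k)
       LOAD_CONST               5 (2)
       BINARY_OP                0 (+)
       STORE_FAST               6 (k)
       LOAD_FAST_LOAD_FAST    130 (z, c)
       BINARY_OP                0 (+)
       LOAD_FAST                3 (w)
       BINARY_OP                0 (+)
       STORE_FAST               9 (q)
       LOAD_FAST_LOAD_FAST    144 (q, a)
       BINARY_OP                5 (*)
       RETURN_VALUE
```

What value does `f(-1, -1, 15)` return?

-37

LOAD_FAST_LOAD_FAST c,a → push 15,-1. Stack: [15, -1]
BINARY_OP - → 15 - -1 = 16. Stack: [16]
STORE_FAST w → w=16. Stack: []
LOAD_FAST c → push 15. Stack: [15]
LOAD_CONST → push 11. Stack: [15, 11]
BINARY_OP - → 15 - 11 = 4. Stack: [4]
STORE_FAST s → s=4. Stack: []
LOAD_FAST w → push 16. Stack: [16]
LOAD_CONST → push 3. Stack: [16, 3]
BINARY_OP << → 16 << 3 = 128. Stack: [128]
STORE_FAST t → t=128. Stack: []
LOAD_FAST_LOAD_FAST a,c → push -1,15. Stack: [-1, 15]
BINARY_OP % → -1 % 15 = 14. Stack: [14]
STORE_FAST k → k=14. Stack: []
LOAD_CONST → push -9. Stack: [-9]
STORE_FAST m → m=-9. Stack: []
LOAD_FAST w → push 16. Stack: [16]
LOAD_CONST → push 10. Stack: [16, 10]
BINARY_OP - → 16 - 10 = 6. Stack: [6]
STORE_FAST z → z=6. Stack: []
LOAD_FAST k → push 14. Stack: [14]
LOAD_CONST → push 2. Stack: [14, 2]
BINARY_OP + → 14 + 2 = 16. Stack: [16]
STORE_FAST k → k=16. Stack: []
LOAD_FAST_LOAD_FAST z,c → push 6,15. Stack: [6, 15]
BINARY_OP + → 6 + 15 = 21. Stack: [21]
LOAD_FAST w → push 16. Stack: [21, 16]
BINARY_OP + → 21 + 16 = 37. Stack: [37]
STORE_FAST q → q=37. Stack: []
LOAD_FAST_LOAD_FAST q,a → push 37,-1. Stack: [37, -1]
BINARY_OP * → 37 * -1 = -37. Stack: [-37]
RETURN_VALUE → return -37.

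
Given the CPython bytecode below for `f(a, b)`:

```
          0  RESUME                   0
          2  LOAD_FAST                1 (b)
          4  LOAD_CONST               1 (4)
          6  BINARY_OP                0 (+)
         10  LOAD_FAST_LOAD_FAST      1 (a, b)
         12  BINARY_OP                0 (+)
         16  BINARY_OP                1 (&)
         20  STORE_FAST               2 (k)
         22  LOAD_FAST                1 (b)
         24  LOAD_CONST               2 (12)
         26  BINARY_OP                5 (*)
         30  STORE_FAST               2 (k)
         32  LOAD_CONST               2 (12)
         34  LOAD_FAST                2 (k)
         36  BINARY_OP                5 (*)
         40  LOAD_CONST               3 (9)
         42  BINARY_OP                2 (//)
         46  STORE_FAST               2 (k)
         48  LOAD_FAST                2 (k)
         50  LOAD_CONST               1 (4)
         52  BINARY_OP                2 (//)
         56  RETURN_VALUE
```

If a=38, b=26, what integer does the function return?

LOAD_FAST b → push 26. Stack: [26]
LOAD_CONST → push 4. Stack: [26, 4]
BINARY_OP + → 26 + 4 = 30. Stack: [30]
LOAD_FAST_LOAD_FAST a,b → push 38,26. Stack: [30, 38, 26]
BINARY_OP + → 38 + 26 = 64. Stack: [30, 64]
BINARY_OP & → 30 & 64 = 0. Stack: [0]
STORE_FAST k → k=0. Stack: []
LOAD_FAST b → push 26. Stack: [26]
LOAD_CONST → push 12. Stack: [26, 12]
BINARY_OP * → 26 * 12 = 312. Stack: [312]
STORE_FAST k → k=312. Stack: []
LOAD_CONST → push 12. Stack: [12]
LOAD_FAST k → push 312. Stack: [12, 312]
BINARY_OP * → 12 * 312 = 3744. Stack: [3744]
LOAD_CONST → push 9. Stack: [3744, 9]
BINARY_OP // → 3744 // 9 = 416. Stack: [416]
STORE_FAST k → k=416. Stack: []
LOAD_FAST k → push 416. Stack: [416]
LOAD_CONST → push 4. Stack: [416, 4]
BINARY_OP // → 416 // 4 = 104. Stack: [104]
RETURN_VALUE → return 104.

104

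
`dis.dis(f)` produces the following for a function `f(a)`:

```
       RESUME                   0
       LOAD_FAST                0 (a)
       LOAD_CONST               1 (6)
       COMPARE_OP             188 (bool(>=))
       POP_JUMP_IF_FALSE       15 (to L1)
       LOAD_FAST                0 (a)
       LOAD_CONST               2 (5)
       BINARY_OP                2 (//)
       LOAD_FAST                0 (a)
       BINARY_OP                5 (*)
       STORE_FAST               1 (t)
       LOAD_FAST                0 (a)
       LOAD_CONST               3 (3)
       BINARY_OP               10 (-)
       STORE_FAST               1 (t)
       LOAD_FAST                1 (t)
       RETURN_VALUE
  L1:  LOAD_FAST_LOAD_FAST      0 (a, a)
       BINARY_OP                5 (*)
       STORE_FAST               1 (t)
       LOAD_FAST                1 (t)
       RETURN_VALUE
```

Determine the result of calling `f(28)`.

LOAD_FAST a → push 28. Stack: [28]
LOAD_CONST → push 6. Stack: [28, 6]
COMPARE_OP bool(>=) → 28 vs 6 = True. Stack: [True]
POP_JUMP_IF_FALSE → pop True; no jump. Stack: []
LOAD_FAST a → push 28. Stack: [28]
LOAD_CONST → push 5. Stack: [28, 5]
BINARY_OP // → 28 // 5 = 5. Stack: [5]
LOAD_FAST a → push 28. Stack: [5, 28]
BINARY_OP * → 5 * 28 = 140. Stack: [140]
STORE_FAST t → t=140. Stack: []
LOAD_FAST a → push 28. Stack: [28]
LOAD_CONST → push 3. Stack: [28, 3]
BINARY_OP - → 28 - 3 = 25. Stack: [25]
STORE_FAST t → t=25. Stack: []
LOAD_FAST t → push 25. Stack: [25]
RETURN_VALUE → return 25.

25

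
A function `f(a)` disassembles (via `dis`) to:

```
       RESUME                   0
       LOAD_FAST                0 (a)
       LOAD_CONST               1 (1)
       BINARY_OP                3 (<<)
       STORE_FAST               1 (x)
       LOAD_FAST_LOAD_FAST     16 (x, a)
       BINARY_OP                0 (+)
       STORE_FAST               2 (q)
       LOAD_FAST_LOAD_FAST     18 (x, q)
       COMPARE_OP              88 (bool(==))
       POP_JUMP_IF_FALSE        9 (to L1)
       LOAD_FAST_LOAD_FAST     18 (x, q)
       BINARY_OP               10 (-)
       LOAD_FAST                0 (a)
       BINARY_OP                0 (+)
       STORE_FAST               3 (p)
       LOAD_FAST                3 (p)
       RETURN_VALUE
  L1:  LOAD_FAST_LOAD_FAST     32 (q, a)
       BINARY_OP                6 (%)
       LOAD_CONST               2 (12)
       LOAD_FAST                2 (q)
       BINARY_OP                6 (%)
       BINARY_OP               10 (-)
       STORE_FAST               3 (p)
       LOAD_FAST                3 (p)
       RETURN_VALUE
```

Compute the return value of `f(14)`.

-12

LOAD_FAST a → push 14. Stack: [14]
LOAD_CONST → push 1. Stack: [14, 1]
BINARY_OP << → 14 << 1 = 28. Stack: [28]
STORE_FAST x → x=28. Stack: []
LOAD_FAST_LOAD_FAST x,a → push 28,14. Stack: [28, 14]
BINARY_OP + → 28 + 14 = 42. Stack: [42]
STORE_FAST q → q=42. Stack: []
LOAD_FAST_LOAD_FAST x,q → push 28,42. Stack: [28, 42]
COMPARE_OP bool(==) → 28 vs 42 = False. Stack: [False]
POP_JUMP_IF_FALSE → pop False; jump. Stack: []
LOAD_FAST_LOAD_FAST q,a → push 42,14. Stack: [42, 14]
BINARY_OP % → 42 % 14 = 0. Stack: [0]
LOAD_CONST → push 12. Stack: [0, 12]
LOAD_FAST q → push 42. Stack: [0, 12, 42]
BINARY_OP % → 12 % 42 = 12. Stack: [0, 12]
BINARY_OP - → 0 - 12 = -12. Stack: [-12]
STORE_FAST p → p=-12. Stack: []
LOAD_FAST p → push -12. Stack: [-12]
RETURN_VALUE → return -12.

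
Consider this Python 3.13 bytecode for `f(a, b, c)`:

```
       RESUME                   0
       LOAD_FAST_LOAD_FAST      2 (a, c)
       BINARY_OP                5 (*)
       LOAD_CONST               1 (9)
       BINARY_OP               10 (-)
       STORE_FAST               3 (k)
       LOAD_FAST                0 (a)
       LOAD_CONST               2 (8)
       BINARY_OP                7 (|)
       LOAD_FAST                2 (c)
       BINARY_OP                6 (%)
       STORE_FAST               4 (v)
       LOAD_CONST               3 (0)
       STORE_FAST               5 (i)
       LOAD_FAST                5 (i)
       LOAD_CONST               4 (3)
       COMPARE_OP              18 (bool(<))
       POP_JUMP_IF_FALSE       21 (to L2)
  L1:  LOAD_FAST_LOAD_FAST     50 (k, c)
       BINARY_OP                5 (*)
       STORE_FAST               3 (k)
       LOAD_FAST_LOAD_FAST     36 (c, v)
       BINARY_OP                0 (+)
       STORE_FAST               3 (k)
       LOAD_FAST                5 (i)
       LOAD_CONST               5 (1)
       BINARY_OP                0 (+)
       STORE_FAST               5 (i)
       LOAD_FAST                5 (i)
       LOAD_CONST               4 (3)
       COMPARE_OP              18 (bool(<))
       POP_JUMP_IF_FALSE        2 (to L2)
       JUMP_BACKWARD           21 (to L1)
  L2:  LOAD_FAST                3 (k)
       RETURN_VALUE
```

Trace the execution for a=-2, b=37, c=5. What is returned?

LOAD_FAST_LOAD_FAST a,c → push -2,5. Stack: [-2, 5]
BINARY_OP * → -2 * 5 = -10. Stack: [-10]
LOAD_CONST → push 9. Stack: [-10, 9]
BINARY_OP - → -10 - 9 = -19. Stack: [-19]
STORE_FAST k → k=-19. Stack: []
LOAD_FAST a → push -2. Stack: [-2]
LOAD_CONST → push 8. Stack: [-2, 8]
BINARY_OP | → -2 | 8 = -2. Stack: [-2]
LOAD_FAST c → push 5. Stack: [-2, 5]
BINARY_OP % → -2 % 5 = 3. Stack: [3]
STORE_FAST v → v=3. Stack: []
LOAD_CONST → push 0. Stack: [0]
STORE_FAST i → i=0. Stack: []
LOAD_FAST i → push 0. Stack: [0]
LOAD_CONST → push 3. Stack: [0, 3]
COMPARE_OP bool(<) → 0 vs 3 = True. Stack: [True]
POP_JUMP_IF_FALSE → pop True; no jump. Stack: []
LOAD_FAST_LOAD_FAST k,c → push -19,5. Stack: [-19, 5]
BINARY_OP * → -19 * 5 = -95. Stack: [-95]
STORE_FAST k → k=-95. Stack: []
LOAD_FAST_LOAD_FAST c,v → push 5,3. Stack: [5, 3]
BINARY_OP + → 5 + 3 = 8. Stack: [8]
STORE_FAST k → k=8. Stack: []
LOAD_FAST i → push 0. Stack: [0]
LOAD_CONST → push 1. Stack: [0, 1]
BINARY_OP + → 0 + 1 = 1. Stack: [1]
STORE_FAST i → i=1. Stack: []
LOAD_FAST i → push 1. Stack: [1]
LOAD_CONST → push 3. Stack: [1, 3]
COMPARE_OP bool(<) → 1 vs 3 = True. Stack: [True]
POP_JUMP_IF_FALSE → pop True; no jump. Stack: []
LOAD_FAST_LOAD_FAST k,c → push 8,5. Stack: [8, 5]
BINARY_OP * → 8 * 5 = 40. Stack: [40]
STORE_FAST k → k=40. Stack: []
LOAD_FAST_LOAD_FAST c,v → push 5,3. Stack: [5, 3]
BINARY_OP + → 5 + 3 = 8. Stack: [8]
STORE_FAST k → k=8. Stack: []
LOAD_FAST i → push 1. Stack: [1]
LOAD_CONST → push 1. Stack: [1, 1]
BINARY_OP + → 1 + 1 = 2. Stack: [2]
STORE_FAST i → i=2. Stack: []
LOAD_FAST i → push 2. Stack: [2]
LOAD_CONST → push 3. Stack: [2, 3]
COMPARE_OP bool(<) → 2 vs 3 = True. Stack: [True]
POP_JUMP_IF_FALSE → pop True; no jump. Stack: []
LOAD_FAST_LOAD_FAST k,c → push 8,5. Stack: [8, 5]
BINARY_OP * → 8 * 5 = 40. Stack: [40]
STORE_FAST k → k=40. Stack: []
LOAD_FAST_LOAD_FAST c,v → push 5,3. Stack: [5, 3]
BINARY_OP + → 5 + 3 = 8. Stack: [8]
STORE_FAST k → k=8. Stack: []
LOAD_FAST i → push 2. Stack: [2]
LOAD_CONST → push 1. Stack: [2, 1]
BINARY_OP + → 2 + 1 = 3. Stack: [3]
STORE_FAST i → i=3. Stack: []
LOAD_FAST i → push 3. Stack: [3]
LOAD_CONST → push 3. Stack: [3, 3]
COMPARE_OP bool(<) → 3 vs 3 = False. Stack: [False]
POP_JUMP_IF_FALSE → pop False; jump. Stack: []
LOAD_FAST k → push 8. Stack: [8]
RETURN_VALUE → return 8.

8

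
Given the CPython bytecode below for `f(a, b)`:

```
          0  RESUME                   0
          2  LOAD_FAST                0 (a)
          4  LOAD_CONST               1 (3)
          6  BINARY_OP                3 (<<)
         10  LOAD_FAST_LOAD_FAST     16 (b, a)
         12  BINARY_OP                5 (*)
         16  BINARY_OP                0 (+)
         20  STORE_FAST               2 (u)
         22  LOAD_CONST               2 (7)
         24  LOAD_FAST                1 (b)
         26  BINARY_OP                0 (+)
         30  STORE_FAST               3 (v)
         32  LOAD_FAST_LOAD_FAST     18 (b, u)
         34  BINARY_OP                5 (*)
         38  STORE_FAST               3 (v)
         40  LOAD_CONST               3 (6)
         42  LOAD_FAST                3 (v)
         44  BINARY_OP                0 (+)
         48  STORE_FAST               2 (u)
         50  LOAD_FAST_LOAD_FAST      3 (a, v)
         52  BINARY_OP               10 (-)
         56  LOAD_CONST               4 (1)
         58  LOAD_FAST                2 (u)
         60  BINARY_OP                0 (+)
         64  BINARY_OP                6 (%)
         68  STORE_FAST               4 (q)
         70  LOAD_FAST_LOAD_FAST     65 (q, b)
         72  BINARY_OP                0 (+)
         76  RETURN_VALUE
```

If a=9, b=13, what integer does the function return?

29

LOAD_FAST a → push 9. Stack: [9]
LOAD_CONST → push 3. Stack: [9, 3]
BINARY_OP << → 9 << 3 = 72. Stack: [72]
LOAD_FAST_LOAD_FAST b,a → push 13,9. Stack: [72, 13, 9]
BINARY_OP * → 13 * 9 = 117. Stack: [72, 117]
BINARY_OP + → 72 + 117 = 189. Stack: [189]
STORE_FAST u → u=189. Stack: []
LOAD_CONST → push 7. Stack: [7]
LOAD_FAST b → push 13. Stack: [7, 13]
BINARY_OP + → 7 + 13 = 20. Stack: [20]
STORE_FAST v → v=20. Stack: []
LOAD_FAST_LOAD_FAST b,u → push 13,189. Stack: [13, 189]
BINARY_OP * → 13 * 189 = 2457. Stack: [2457]
STORE_FAST v → v=2457. Stack: []
LOAD_CONST → push 6. Stack: [6]
LOAD_FAST v → push 2457. Stack: [6, 2457]
BINARY_OP + → 6 + 2457 = 2463. Stack: [2463]
STORE_FAST u → u=2463. Stack: []
LOAD_FAST_LOAD_FAST a,v → push 9,2457. Stack: [9, 2457]
BINARY_OP - → 9 - 2457 = -2448. Stack: [-2448]
LOAD_CONST → push 1. Stack: [-2448, 1]
LOAD_FAST u → push 2463. Stack: [-2448, 1, 2463]
BINARY_OP + → 1 + 2463 = 2464. Stack: [-2448, 2464]
BINARY_OP % → -2448 % 2464 = 16. Stack: [16]
STORE_FAST q → q=16. Stack: []
LOAD_FAST_LOAD_FAST q,b → push 16,13. Stack: [16, 13]
BINARY_OP + → 16 + 13 = 29. Stack: [29]
RETURN_VALUE → return 29.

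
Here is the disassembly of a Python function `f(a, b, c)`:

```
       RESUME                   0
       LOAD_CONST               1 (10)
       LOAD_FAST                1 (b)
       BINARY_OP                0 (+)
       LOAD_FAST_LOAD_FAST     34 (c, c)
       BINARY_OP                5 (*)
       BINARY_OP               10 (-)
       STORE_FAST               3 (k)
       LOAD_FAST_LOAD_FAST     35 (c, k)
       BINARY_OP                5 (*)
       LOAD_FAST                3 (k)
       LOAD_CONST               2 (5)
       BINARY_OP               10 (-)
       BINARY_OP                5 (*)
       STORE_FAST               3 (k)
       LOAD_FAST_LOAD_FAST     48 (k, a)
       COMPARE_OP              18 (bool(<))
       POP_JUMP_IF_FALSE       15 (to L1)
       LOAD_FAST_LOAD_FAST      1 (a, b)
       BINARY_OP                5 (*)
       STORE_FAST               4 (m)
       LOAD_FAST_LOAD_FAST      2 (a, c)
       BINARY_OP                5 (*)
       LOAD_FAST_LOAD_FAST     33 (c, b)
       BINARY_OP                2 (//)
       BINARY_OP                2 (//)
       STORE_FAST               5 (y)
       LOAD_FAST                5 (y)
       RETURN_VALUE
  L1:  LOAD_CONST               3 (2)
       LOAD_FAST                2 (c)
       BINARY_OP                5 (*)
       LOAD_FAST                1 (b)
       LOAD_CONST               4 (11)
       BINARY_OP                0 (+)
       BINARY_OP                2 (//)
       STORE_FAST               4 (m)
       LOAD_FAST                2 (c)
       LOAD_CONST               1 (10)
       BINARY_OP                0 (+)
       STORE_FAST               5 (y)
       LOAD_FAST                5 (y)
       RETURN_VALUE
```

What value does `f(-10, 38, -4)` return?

-40

LOAD_CONST → push 10. Stack: [10]
LOAD_FAST b → push 38. Stack: [10, 38]
BINARY_OP + → 10 + 38 = 48. Stack: [48]
LOAD_FAST_LOAD_FAST c,c → push -4,-4. Stack: [48, -4, -4]
BINARY_OP * → -4 * -4 = 16. Stack: [48, 16]
BINARY_OP - → 48 - 16 = 32. Stack: [32]
STORE_FAST k → k=32. Stack: []
LOAD_FAST_LOAD_FAST c,k → push -4,32. Stack: [-4, 32]
BINARY_OP * → -4 * 32 = -128. Stack: [-128]
LOAD_FAST k → push 32. Stack: [-128, 32]
LOAD_CONST → push 5. Stack: [-128, 32, 5]
BINARY_OP - → 32 - 5 = 27. Stack: [-128, 27]
BINARY_OP * → -128 * 27 = -3456. Stack: [-3456]
STORE_FAST k → k=-3456. Stack: []
LOAD_FAST_LOAD_FAST k,a → push -3456,-10. Stack: [-3456, -10]
COMPARE_OP bool(<) → -3456 vs -10 = True. Stack: [True]
POP_JUMP_IF_FALSE → pop True; no jump. Stack: []
LOAD_FAST_LOAD_FAST a,b → push -10,38. Stack: [-10, 38]
BINARY_OP * → -10 * 38 = -380. Stack: [-380]
STORE_FAST m → m=-380. Stack: []
LOAD_FAST_LOAD_FAST a,c → push -10,-4. Stack: [-10, -4]
BINARY_OP * → -10 * -4 = 40. Stack: [40]
LOAD_FAST_LOAD_FAST c,b → push -4,38. Stack: [40, -4, 38]
BINARY_OP // → -4 // 38 = -1. Stack: [40, -1]
BINARY_OP // → 40 // -1 = -40. Stack: [-40]
STORE_FAST y → y=-40. Stack: []
LOAD_FAST y → push -40. Stack: [-40]
RETURN_VALUE → return -40.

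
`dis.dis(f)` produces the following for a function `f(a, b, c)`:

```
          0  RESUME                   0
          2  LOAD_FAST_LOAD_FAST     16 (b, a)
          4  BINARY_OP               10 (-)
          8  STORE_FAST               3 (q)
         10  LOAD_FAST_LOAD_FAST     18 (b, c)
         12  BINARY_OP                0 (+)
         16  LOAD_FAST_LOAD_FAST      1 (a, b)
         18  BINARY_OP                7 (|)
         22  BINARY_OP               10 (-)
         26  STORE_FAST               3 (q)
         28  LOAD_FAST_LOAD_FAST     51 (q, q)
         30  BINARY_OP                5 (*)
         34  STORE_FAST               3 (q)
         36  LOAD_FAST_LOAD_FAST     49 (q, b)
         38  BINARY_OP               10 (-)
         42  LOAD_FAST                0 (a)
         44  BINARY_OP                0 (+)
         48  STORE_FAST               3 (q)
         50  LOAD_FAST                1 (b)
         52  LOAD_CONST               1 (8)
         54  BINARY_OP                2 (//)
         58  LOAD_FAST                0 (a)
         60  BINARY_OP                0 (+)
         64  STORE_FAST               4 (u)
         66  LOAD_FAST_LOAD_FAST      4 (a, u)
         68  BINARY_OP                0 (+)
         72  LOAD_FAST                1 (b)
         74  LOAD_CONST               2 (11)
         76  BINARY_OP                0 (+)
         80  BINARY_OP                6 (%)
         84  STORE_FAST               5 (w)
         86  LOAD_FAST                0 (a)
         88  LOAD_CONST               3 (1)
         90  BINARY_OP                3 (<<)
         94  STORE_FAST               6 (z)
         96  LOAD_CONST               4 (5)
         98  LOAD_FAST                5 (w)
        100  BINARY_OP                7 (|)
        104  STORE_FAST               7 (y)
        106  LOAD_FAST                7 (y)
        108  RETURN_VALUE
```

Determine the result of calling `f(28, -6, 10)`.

LOAD_FAST_LOAD_FAST b,a → push -6,28. Stack: [-6, 28]
BINARY_OP - → -6 - 28 = -34. Stack: [-34]
STORE_FAST q → q=-34. Stack: []
LOAD_FAST_LOAD_FAST b,c → push -6,10. Stack: [-6, 10]
BINARY_OP + → -6 + 10 = 4. Stack: [4]
LOAD_FAST_LOAD_FAST a,b → push 28,-6. Stack: [4, 28, -6]
BINARY_OP | → 28 | -6 = -2. Stack: [4, -2]
BINARY_OP - → 4 - -2 = 6. Stack: [6]
STORE_FAST q → q=6. Stack: []
LOAD_FAST_LOAD_FAST q,q → push 6,6. Stack: [6, 6]
BINARY_OP * → 6 * 6 = 36. Stack: [36]
STORE_FAST q → q=36. Stack: []
LOAD_FAST_LOAD_FAST q,b → push 36,-6. Stack: [36, -6]
BINARY_OP - → 36 - -6 = 42. Stack: [42]
LOAD_FAST a → push 28. Stack: [42, 28]
BINARY_OP + → 42 + 28 = 70. Stack: [70]
STORE_FAST q → q=70. Stack: []
LOAD_FAST b → push -6. Stack: [-6]
LOAD_CONST → push 8. Stack: [-6, 8]
BINARY_OP // → -6 // 8 = -1. Stack: [-1]
LOAD_FAST a → push 28. Stack: [-1, 28]
BINARY_OP + → -1 + 28 = 27. Stack: [27]
STORE_FAST u → u=27. Stack: []
LOAD_FAST_LOAD_FAST a,u → push 28,27. Stack: [28, 27]
BINARY_OP + → 28 + 27 = 55. Stack: [55]
LOAD_FAST b → push -6. Stack: [55, -6]
LOAD_CONST → push 11. Stack: [55, -6, 11]
BINARY_OP + → -6 + 11 = 5. Stack: [55, 5]
BINARY_OP % → 55 % 5 = 0. Stack: [0]
STORE_FAST w → w=0. Stack: []
LOAD_FAST a → push 28. Stack: [28]
LOAD_CONST → push 1. Stack: [28, 1]
BINARY_OP << → 28 << 1 = 56. Stack: [56]
STORE_FAST z → z=56. Stack: []
LOAD_CONST → push 5. Stack: [5]
LOAD_FAST w → push 0. Stack: [5, 0]
BINARY_OP | → 5 | 0 = 5. Stack: [5]
STORE_FAST y → y=5. Stack: []
LOAD_FAST y → push 5. Stack: [5]
RETURN_VALUE → return 5.

5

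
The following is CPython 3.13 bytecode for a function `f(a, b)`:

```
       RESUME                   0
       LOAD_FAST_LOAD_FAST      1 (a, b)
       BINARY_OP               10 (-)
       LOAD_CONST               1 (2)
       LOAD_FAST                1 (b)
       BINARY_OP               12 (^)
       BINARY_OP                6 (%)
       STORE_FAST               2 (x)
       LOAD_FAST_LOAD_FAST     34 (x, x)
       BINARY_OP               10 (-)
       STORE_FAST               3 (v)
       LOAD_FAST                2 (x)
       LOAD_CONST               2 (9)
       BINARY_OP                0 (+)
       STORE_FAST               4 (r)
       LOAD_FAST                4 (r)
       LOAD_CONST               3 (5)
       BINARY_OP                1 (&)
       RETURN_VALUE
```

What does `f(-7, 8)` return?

LOAD_FAST_LOAD_FAST a,b → push -7,8. Stack: [-7, 8]
BINARY_OP - → -7 - 8 = -15. Stack: [-15]
LOAD_CONST → push 2. Stack: [-15, 2]
LOAD_FAST b → push 8. Stack: [-15, 2, 8]
BINARY_OP ^ → 2 ^ 8 = 10. Stack: [-15, 10]
BINARY_OP % → -15 % 10 = 5. Stack: [5]
STORE_FAST x → x=5. Stack: []
LOAD_FAST_LOAD_FAST x,x → push 5,5. Stack: [5, 5]
BINARY_OP - → 5 - 5 = 0. Stack: [0]
STORE_FAST v → v=0. Stack: []
LOAD_FAST x → push 5. Stack: [5]
LOAD_CONST → push 9. Stack: [5, 9]
BINARY_OP + → 5 + 9 = 14. Stack: [14]
STORE_FAST r → r=14. Stack: []
LOAD_FAST r → push 14. Stack: [14]
LOAD_CONST → push 5. Stack: [14, 5]
BINARY_OP & → 14 & 5 = 4. Stack: [4]
RETURN_VALUE → return 4.

4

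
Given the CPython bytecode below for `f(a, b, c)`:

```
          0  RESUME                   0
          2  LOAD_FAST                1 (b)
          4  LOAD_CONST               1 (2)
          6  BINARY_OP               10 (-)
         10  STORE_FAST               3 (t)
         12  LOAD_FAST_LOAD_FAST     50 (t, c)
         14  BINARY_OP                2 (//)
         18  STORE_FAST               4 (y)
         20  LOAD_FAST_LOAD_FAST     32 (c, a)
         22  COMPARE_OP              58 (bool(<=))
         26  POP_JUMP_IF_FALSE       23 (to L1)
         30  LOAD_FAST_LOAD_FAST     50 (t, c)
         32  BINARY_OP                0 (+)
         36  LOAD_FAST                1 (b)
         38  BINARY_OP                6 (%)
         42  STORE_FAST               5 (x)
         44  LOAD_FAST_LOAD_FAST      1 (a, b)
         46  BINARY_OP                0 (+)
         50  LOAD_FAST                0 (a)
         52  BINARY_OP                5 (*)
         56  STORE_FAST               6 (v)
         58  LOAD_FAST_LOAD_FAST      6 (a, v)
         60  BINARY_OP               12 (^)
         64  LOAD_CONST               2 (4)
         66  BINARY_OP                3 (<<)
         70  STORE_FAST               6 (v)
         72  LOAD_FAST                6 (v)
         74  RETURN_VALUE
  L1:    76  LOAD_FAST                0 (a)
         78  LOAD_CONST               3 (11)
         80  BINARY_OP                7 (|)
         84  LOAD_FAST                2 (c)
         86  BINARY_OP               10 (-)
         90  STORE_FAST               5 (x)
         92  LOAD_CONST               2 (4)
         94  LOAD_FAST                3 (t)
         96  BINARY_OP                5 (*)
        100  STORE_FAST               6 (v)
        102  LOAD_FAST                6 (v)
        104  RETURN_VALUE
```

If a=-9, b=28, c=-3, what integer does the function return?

LOAD_FAST b → push 28. Stack: [28]
LOAD_CONST → push 2. Stack: [28, 2]
BINARY_OP - → 28 - 2 = 26. Stack: [26]
STORE_FAST t → t=26. Stack: []
LOAD_FAST_LOAD_FAST t,c → push 26,-3. Stack: [26, -3]
BINARY_OP // → 26 // -3 = -9. Stack: [-9]
STORE_FAST y → y=-9. Stack: []
LOAD_FAST_LOAD_FAST c,a → push -3,-9. Stack: [-3, -9]
COMPARE_OP bool(<=) → -3 vs -9 = False. Stack: [False]
POP_JUMP_IF_FALSE → pop False; jump. Stack: []
LOAD_FAST a → push -9. Stack: [-9]
LOAD_CONST → push 11. Stack: [-9, 11]
BINARY_OP | → -9 | 11 = -1. Stack: [-1]
LOAD_FAST c → push -3. Stack: [-1, -3]
BINARY_OP - → -1 - -3 = 2. Stack: [2]
STORE_FAST x → x=2. Stack: []
LOAD_CONST → push 4. Stack: [4]
LOAD_FAST t → push 26. Stack: [4, 26]
BINARY_OP * → 4 * 26 = 104. Stack: [104]
STORE_FAST v → v=104. Stack: []
LOAD_FAST v → push 104. Stack: [104]
RETURN_VALUE → return 104.

104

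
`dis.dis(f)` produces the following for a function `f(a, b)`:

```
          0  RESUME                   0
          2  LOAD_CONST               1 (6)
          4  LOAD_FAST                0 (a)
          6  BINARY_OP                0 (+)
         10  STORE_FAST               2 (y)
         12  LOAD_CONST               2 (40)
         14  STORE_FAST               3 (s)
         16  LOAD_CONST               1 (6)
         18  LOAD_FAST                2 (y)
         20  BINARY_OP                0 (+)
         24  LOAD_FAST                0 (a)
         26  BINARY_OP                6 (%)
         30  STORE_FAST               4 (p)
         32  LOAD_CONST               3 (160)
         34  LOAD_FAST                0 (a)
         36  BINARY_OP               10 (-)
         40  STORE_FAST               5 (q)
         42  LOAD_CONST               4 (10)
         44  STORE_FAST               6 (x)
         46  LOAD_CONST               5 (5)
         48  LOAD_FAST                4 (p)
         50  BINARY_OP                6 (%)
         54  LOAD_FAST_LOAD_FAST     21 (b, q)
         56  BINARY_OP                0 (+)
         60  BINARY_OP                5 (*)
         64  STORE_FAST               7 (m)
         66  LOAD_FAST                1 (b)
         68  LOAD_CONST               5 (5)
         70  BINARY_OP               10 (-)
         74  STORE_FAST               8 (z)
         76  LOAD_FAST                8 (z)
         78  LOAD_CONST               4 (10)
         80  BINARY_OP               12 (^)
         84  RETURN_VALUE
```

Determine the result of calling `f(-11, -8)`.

LOAD_CONST → push 6. Stack: [6]
LOAD_FAST a → push -11. Stack: [6, -11]
BINARY_OP + → 6 + -11 = -5. Stack: [-5]
STORE_FAST y → y=-5. Stack: []
LOAD_CONST → push 40. Stack: [40]
STORE_FAST s → s=40. Stack: []
LOAD_CONST → push 6. Stack: [6]
LOAD_FAST y → push -5. Stack: [6, -5]
BINARY_OP + → 6 + -5 = 1. Stack: [1]
LOAD_FAST a → push -11. Stack: [1, -11]
BINARY_OP % → 1 % -11 = -10. Stack: [-10]
STORE_FAST p → p=-10. Stack: []
LOAD_CONST → push 160. Stack: [160]
LOAD_FAST a → push -11. Stack: [160, -11]
BINARY_OP - → 160 - -11 = 171. Stack: [171]
STORE_FAST q → q=171. Stack: []
LOAD_CONST → push 10. Stack: [10]
STORE_FAST x → x=10. Stack: []
LOAD_CONST → push 5. Stack: [5]
LOAD_FAST p → push -10. Stack: [5, -10]
BINARY_OP % → 5 % -10 = -5. Stack: [-5]
LOAD_FAST_LOAD_FAST b,q → push -8,171. Stack: [-5, -8, 171]
BINARY_OP + → -8 + 171 = 163. Stack: [-5, 163]
BINARY_OP * → -5 * 163 = -815. Stack: [-815]
STORE_FAST m → m=-815. Stack: []
LOAD_FAST b → push -8. Stack: [-8]
LOAD_CONST → push 5. Stack: [-8, 5]
BINARY_OP - → -8 - 5 = -13. Stack: [-13]
STORE_FAST z → z=-13. Stack: []
LOAD_FAST z → push -13. Stack: [-13]
LOAD_CONST → push 10. Stack: [-13, 10]
BINARY_OP ^ → -13 ^ 10 = -7. Stack: [-7]
RETURN_VALUE → return -7.

-7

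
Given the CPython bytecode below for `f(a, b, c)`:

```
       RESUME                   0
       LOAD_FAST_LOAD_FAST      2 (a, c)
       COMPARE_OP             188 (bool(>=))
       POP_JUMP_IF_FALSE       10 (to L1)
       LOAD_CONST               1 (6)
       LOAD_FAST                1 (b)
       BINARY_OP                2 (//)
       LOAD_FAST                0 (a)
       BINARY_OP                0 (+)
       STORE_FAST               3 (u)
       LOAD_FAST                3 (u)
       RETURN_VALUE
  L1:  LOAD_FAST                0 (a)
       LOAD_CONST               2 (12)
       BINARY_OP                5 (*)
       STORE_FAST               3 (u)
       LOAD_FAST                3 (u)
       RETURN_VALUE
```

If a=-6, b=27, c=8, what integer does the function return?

LOAD_FAST_LOAD_FAST a,c → push -6,8. Stack: [-6, 8]
COMPARE_OP bool(>=) → -6 vs 8 = False. Stack: [False]
POP_JUMP_IF_FALSE → pop False; jump. Stack: []
LOAD_FAST a → push -6. Stack: [-6]
LOAD_CONST → push 12. Stack: [-6, 12]
BINARY_OP * → -6 * 12 = -72. Stack: [-72]
STORE_FAST u → u=-72. Stack: []
LOAD_FAST u → push -72. Stack: [-72]
RETURN_VALUE → return -72.

-72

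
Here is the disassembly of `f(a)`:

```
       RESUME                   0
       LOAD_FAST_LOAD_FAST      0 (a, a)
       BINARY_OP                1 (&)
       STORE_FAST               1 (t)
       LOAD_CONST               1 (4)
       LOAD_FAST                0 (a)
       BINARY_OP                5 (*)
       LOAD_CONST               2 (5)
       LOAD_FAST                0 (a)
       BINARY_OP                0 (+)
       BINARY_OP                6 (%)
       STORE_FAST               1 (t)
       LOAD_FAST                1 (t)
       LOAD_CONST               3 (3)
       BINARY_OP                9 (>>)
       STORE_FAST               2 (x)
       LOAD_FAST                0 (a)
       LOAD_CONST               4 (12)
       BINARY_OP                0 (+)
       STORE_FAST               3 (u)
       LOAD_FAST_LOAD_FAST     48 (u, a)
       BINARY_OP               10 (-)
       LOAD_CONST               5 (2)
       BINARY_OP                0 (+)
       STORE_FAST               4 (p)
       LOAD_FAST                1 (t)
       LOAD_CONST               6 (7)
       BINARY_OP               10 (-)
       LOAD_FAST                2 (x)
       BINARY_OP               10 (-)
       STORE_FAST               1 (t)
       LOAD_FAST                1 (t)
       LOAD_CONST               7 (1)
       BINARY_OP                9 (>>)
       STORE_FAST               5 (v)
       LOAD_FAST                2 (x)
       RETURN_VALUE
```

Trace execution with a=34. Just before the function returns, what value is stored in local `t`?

LOAD_FAST_LOAD_FAST a,a → push 34,34. Stack: [34, 34]
BINARY_OP & → 34 & 34 = 34. Stack: [34]
STORE_FAST t → t=34. Stack: []
LOAD_CONST → push 4. Stack: [4]
LOAD_FAST a → push 34. Stack: [4, 34]
BINARY_OP * → 4 * 34 = 136. Stack: [136]
LOAD_CONST → push 5. Stack: [136, 5]
LOAD_FAST a → push 34. Stack: [136, 5, 34]
BINARY_OP + → 5 + 34 = 39. Stack: [136, 39]
BINARY_OP % → 136 % 39 = 19. Stack: [19]
STORE_FAST t → t=19. Stack: []
LOAD_FAST t → push 19. Stack: [19]
LOAD_CONST → push 3. Stack: [19, 3]
BINARY_OP >> → 19 >> 3 = 2. Stack: [2]
STORE_FAST x → x=2. Stack: []
LOAD_FAST a → push 34. Stack: [34]
LOAD_CONST → push 12. Stack: [34, 12]
BINARY_OP + → 34 + 12 = 46. Stack: [46]
STORE_FAST u → u=46. Stack: []
LOAD_FAST_LOAD_FAST u,a → push 46,34. Stack: [46, 34]
BINARY_OP - → 46 - 34 = 12. Stack: [12]
LOAD_CONST → push 2. Stack: [12, 2]
BINARY_OP + → 12 + 2 = 14. Stack: [14]
STORE_FAST p → p=14. Stack: []
LOAD_FAST t → push 19. Stack: [19]
LOAD_CONST → push 7. Stack: [19, 7]
BINARY_OP - → 19 - 7 = 12. Stack: [12]
LOAD_FAST x → push 2. Stack: [12, 2]
BINARY_OP - → 12 - 2 = 10. Stack: [10]
STORE_FAST t → t=10. Stack: []
LOAD_FAST t → push 10. Stack: [10]
LOAD_CONST → push 1. Stack: [10, 1]
BINARY_OP >> → 10 >> 1 = 5. Stack: [5]
STORE_FAST v → v=5. Stack: []
LOAD_FAST x → push 2. Stack: [2]
RETURN_VALUE → return 2.

10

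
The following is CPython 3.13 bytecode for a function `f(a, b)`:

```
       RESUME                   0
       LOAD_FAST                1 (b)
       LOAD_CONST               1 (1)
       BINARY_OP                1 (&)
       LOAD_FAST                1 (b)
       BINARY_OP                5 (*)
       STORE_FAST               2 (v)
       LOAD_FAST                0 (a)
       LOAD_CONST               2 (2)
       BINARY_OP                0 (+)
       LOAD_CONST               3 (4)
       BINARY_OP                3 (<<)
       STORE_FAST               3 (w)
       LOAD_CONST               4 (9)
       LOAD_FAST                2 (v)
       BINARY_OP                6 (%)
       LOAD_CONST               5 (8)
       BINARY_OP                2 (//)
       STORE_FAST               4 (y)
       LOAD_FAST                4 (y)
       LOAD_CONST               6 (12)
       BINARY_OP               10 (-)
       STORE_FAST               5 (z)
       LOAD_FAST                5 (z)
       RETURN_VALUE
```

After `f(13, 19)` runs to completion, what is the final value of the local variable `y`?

LOAD_FAST b → push 19. Stack: [19]
LOAD_CONST → push 1. Stack: [19, 1]
BINARY_OP & → 19 & 1 = 1. Stack: [1]
LOAD_FAST b → push 19. Stack: [1, 19]
BINARY_OP * → 1 * 19 = 19. Stack: [19]
STORE_FAST v → v=19. Stack: []
LOAD_FAST a → push 13. Stack: [13]
LOAD_CONST → push 2. Stack: [13, 2]
BINARY_OP + → 13 + 2 = 15. Stack: [15]
LOAD_CONST → push 4. Stack: [15, 4]
BINARY_OP << → 15 << 4 = 240. Stack: [240]
STORE_FAST w → w=240. Stack: []
LOAD_CONST → push 9. Stack: [9]
LOAD_FAST v → push 19. Stack: [9, 19]
BINARY_OP % → 9 % 19 = 9. Stack: [9]
LOAD_CONST → push 8. Stack: [9, 8]
BINARY_OP // → 9 // 8 = 1. Stack: [1]
STORE_FAST y → y=1. Stack: []
LOAD_FAST y → push 1. Stack: [1]
LOAD_CONST → push 12. Stack: [1, 12]
BINARY_OP - → 1 - 12 = -11. Stack: [-11]
STORE_FAST z → z=-11. Stack: []
LOAD_FAST z → push -11. Stack: [-11]
RETURN_VALUE → return -11.

1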